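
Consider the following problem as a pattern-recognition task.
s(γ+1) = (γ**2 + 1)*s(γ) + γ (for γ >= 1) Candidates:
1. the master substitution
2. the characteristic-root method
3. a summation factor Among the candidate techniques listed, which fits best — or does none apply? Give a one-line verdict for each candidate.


Diagnosis: a summation factor — first-order linear but the coefficient γ**2 + 1 moves with the index — divide by the cumulative product and telescope.
- the master substitution — there is no divide-the-index recursive argument.
- the characteristic-root method — the coefficients change with the index, which the root method cannot absorb.
- a summation factor: applies; the problem has the shape this method handles.


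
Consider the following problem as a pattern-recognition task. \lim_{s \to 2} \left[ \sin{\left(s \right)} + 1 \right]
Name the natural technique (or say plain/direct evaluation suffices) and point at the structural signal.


Best approach: no special technique — the expression is continuous at 2 — substitute and evaluate; no indeterminate form appears.


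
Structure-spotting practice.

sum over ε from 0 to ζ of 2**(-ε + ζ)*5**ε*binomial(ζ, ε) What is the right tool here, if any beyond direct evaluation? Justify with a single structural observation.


Best approach: the binomial theorem — binomial(ζ, ε) weighting matched powers of 5 and 2 is the expanded form of (5 + 2)^ζ — fold it back up.


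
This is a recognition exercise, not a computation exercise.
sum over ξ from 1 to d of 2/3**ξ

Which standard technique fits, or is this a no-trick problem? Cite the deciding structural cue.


Technique: the geometric series formula — consecutive terms stand in a fixed index-free ratio — the geometric sum formula closes it.


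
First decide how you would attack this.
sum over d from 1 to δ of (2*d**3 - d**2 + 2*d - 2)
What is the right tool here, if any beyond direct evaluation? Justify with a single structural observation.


Best approach: no special technique — with only polynomial terms in d present, the classical sum-of-powers identities are all you need.


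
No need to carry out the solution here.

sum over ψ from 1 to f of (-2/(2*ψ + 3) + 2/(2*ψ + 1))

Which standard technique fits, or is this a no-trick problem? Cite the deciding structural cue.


Diagnosis: telescoping — write out three consecutive terms and watch the interior cancel: the advanced copy one term subtracts reappears as the very next term's leading piece, pair after pair.


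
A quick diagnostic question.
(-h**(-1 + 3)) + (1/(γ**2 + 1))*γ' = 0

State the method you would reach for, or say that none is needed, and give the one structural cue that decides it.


Technique: separation of variables — one side of the product carries the independent variable, the other the unknown — the textbook separation shape. The equation is exact as it stands too — a potential function exists — though separation reads the split structure directly.


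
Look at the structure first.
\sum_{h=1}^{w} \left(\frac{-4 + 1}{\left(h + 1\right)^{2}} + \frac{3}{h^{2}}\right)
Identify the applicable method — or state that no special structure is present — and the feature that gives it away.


Diagnosis: telescoping — a difference of consecutive values of one function (\frac{3}{h^{2}} at one index and the next) — telescoping by construction.


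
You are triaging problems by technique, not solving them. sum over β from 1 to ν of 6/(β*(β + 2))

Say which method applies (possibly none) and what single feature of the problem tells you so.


Verdict: telescoping — 6/(β*(β + 2)) decomposes into shift-paired simple fractions; the series telescopes to finitely many boundary pieces.


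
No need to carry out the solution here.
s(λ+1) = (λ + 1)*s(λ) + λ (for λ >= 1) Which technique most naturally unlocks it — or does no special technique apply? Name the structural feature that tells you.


Verdict: a summation factor — it is first-order linear but the coefficient λ + 1 depends on the index, so multiply through by a summation factor to telescope it.


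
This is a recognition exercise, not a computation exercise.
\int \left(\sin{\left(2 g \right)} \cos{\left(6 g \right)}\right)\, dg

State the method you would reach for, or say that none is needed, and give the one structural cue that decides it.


Verdict: a trigonometric identity — \sin{\left(2 g \right)} \cos{\left(6 g \right)} is a beat pattern — rewrite the product as a sum of single-frequency waves before integrating.


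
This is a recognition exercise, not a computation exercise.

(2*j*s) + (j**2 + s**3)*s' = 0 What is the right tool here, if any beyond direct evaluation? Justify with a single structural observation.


Technique: the exact-equation method — checking ∂/∂s of 2*j*s against ∂/∂j of j**2 + s**3: they match — the equation is exact as it stands.


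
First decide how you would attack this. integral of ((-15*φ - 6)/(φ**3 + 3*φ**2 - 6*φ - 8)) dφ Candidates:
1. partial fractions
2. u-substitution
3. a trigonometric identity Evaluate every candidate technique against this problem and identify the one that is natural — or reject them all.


Technique: partial fractions — each factor of φ**3 + 3*φ**2 - 6*φ - 8 owns one elementary piece of the integrand — separate them and integrate piecewise.
- partial fractions: yes, a natural case for it.
- u-substitution: no subexpression of the integrand pairs with its own derivative as a factor — individual terms may offer their own substitutions, but any change of variable covering the whole integral would have to be constructed from outside the expression.
- a trigonometric identity: with no trigonometric functions present, identity rewriting has no target.


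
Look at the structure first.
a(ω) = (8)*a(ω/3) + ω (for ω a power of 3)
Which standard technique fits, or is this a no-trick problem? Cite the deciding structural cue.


Best approach: the master substitution — divide-the-index recursion (ω/3 inside the call) straightens out once the index is rewritten as 3^m.


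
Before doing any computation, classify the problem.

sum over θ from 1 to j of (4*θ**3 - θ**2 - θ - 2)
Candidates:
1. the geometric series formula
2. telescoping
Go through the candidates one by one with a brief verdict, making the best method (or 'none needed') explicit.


Verdict: no special technique — the sum is polynomial through and through; closed forms for each power of θ finish it directly.
- the geometric series formula — the ratio of consecutive terms depends on the index.
- telescoping — as presented, consecutive terms share no shifted copy to cancel against — no rewrite is on display to change that.


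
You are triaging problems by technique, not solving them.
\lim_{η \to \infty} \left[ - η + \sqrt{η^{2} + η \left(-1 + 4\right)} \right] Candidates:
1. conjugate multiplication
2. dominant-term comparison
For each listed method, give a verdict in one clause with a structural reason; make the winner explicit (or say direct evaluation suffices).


Method: conjugate multiplication — turning the difference into a conjugate-rationalized ratio makes the limit readable.
- conjugate multiplication: applicable, and directly so.
- dominant-term comparison — this limit is not decided by comparing leading-term growth at infinity.


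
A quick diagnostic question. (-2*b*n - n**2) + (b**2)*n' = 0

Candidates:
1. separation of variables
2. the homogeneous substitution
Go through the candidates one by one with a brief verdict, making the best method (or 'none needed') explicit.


Method: the homogeneous substitution — the slope's numerator and denominator share total degree; set v = n/b and the equation drops to separable form. Rearranged, this also fits the Bernoulli template directly; the homogeneous substitution reads the structure without the rearrangement.
- separation of variables: the two dependences do not factor apart.
- the homogeneous substitution: yes, a natural case for it.


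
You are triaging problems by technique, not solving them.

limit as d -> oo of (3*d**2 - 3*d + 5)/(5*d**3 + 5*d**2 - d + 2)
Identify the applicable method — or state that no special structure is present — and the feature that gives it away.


Diagnosis: dominant-term comparison — as d grows, only the highest-degree terms matter — compare leading terms and read the limit off. l'Hôpital's at-infinity variant applies to the expression viewed as a single quotient; the leading-term comparison is the direct route.


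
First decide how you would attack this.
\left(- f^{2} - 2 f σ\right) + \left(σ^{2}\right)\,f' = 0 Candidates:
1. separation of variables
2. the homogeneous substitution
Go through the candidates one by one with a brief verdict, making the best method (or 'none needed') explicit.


Verdict: the homogeneous substitution — scaling σ and f together leaves the slope fixed — it depends only on f/σ, so substitute the ratio. This doubles as a Bernoulli equation in the unknown as written; the homogeneous route needs no setup at all.
- separation of variables — no algebra isolates the independent variable on one side and the unknown on the other.
- the homogeneous substitution — yes, a natural case for it.


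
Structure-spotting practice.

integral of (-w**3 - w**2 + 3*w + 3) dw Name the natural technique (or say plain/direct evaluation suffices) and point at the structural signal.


Technique: no special technique — scan for structure and find none: constant multiples of powers of w, integrate directly.


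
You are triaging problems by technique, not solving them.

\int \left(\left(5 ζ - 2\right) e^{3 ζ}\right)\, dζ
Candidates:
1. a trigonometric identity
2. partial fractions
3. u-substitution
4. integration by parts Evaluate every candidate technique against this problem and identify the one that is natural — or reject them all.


Diagnosis: integration by parts — 5 ζ - 2 dies after finitely many derivatives while e^{3 ζ} cycles under integration — the tabular/parts setup.
- a trigonometric identity — no sine or cosine appears, so there is nothing for a trigonometric identity to act on.
- partial fractions — the expression is not a ratio of polynomials that decomposes further.
- u-substitution — no subexpression of the integrand serves as a whole-integral substitution inner — individual terms may offer their own, but none carries its derivative as a factor of the full integrand; a working change of variable would have to be constructed from outside the expression.
- integration by parts: applies; the problem has the shape this method handles.


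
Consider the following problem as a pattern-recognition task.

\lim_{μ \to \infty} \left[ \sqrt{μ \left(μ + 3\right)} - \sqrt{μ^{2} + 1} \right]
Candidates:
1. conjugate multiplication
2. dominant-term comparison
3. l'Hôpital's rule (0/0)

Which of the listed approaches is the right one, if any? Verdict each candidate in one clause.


Verdict: conjugate multiplication — the difference \sqrt{μ \left(μ + 3\right)} - \sqrt{μ^{2} + 1} is an ∞ − ∞ stalemate; its conjugate partner breaks the tie.
- conjugate multiplication: yes, a natural case for it.
- dominant-term comparison — no dominant power emerges to decide the limit by degree comparison.
- l'Hôpital's rule (0/0): substitution produces ∞ − ∞ rather than a vanishing quotient; the rule needs a 0/0 ratio to act on.


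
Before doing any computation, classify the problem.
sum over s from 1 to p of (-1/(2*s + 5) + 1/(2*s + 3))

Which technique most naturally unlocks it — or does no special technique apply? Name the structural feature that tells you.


Best approach: telescoping — the summand is built as 1/(2*s + 3) minus its own successor — adjacent terms annihilate down the line.


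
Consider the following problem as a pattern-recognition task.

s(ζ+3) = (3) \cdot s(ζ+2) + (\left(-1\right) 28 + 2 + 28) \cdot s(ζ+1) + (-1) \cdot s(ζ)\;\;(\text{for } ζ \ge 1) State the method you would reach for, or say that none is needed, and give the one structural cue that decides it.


Best approach: the characteristic-root method — this is the constant-coefficient homogeneous case — the whole solution in ζ reduces to a polynomial's roots.


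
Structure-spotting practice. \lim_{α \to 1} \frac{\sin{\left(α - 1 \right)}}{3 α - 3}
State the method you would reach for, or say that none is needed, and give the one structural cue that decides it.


Best approach: l'Hôpital's rule (0/0) — both numerator and denominator vanish at 1: the genuine 0/0 indeterminate that l'Hôpital exists for. Expanding numerator and denominator to first order gives the same value — the rule automates exactly that.


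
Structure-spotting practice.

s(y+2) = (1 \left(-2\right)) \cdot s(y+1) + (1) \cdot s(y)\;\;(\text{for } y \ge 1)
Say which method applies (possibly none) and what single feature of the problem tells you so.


Verdict: the characteristic-root method — because shifting y leaves the equation's coefficients unchanged, exponential trials reduce it to algebra.


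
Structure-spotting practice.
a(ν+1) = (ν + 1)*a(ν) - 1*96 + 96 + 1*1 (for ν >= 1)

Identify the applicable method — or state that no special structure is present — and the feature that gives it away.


Method: a summation factor — it is first-order linear but the coefficient ν + 1 depends on the index, so multiply through by a summation factor to telescope it.


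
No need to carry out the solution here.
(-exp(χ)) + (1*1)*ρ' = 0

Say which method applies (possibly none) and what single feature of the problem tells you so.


Diagnosis: no special technique — the slope is a pure function of χ; integrate both sides and be done.


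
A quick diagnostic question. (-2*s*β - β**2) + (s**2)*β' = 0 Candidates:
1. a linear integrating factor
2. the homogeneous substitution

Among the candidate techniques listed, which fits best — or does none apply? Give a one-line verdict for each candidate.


Best approach: the homogeneous substitution — scaling s and β together leaves the slope fixed — it depends only on β/s, so substitute the ratio. A Bernoulli rewrite works here as the equation stands — the homogeneous substitution is the more immediate reading.
- a linear integrating factor — the unknown enters nonlinearly (through a power, a denominator, or a transcendental function), which the linear integrating-factor recipe cannot absorb as-is — any repair would come from a preliminary substitution, not the factor.
- the homogeneous substitution: applicable, and directly so.


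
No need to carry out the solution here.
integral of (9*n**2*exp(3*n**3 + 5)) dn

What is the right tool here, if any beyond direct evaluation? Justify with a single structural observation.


Best approach: u-substitution — read it as f(3*n**3 + 5) times a constant multiple of d(3*n**3 + 5): one substitution, u = 3*n**3 + 5, finishes it.


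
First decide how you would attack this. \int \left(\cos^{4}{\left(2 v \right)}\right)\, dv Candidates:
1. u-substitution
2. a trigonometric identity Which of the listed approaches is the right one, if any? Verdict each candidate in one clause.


Verdict: a trigonometric identity — an even power like \cos^{4}{\left(2 v \right)} flattens under the half-angle identity into first-degree cosines you can integrate directly.
- u-substitution — no subexpression of the integrand serves as a whole-integral substitution inner — individual terms may offer their own, but none carries its derivative as a factor of the full integrand; a working change of variable would have to be constructed from outside the expression.
- a trigonometric identity: yes, a natural case for it.


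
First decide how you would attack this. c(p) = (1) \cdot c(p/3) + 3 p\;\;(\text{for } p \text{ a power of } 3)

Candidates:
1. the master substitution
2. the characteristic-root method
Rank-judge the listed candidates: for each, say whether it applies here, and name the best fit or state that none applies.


Best approach: the master substitution — the argument shrinks by the factor 3, so measure the index on a logarithmic scale and the recursion becomes a shift.
- the master substitution — yes — fits the structure here.
- the characteristic-root method: the recursion divides its index rather than shifting it — outside the constant-shift family the root method covers.


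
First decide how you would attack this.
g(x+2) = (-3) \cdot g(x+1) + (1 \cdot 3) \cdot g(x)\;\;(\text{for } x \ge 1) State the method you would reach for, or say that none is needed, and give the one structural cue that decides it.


Verdict: the characteristic-root method — no index-dependence in the weights and nothing inhomogeneous: classic characteristic-equation setup.


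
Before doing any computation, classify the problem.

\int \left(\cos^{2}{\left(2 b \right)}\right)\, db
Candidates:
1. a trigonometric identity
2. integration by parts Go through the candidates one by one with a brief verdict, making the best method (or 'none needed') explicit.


Diagnosis: a trigonometric identity — \cos^{2}{\left(2 b \right)} calls for power reduction: rewrite via double angles before any antiderivative is attempted.
- a trigonometric identity: applies; the problem has the shape this method handles.
- integration by parts: not the fit here: there is no polynomial factor to ladder down — parts can still close the trigonometric product by recursion, though the identity rewrite is the direct route.


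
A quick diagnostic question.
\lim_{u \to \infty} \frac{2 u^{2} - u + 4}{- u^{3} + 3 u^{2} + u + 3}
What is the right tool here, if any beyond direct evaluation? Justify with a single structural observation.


Diagnosis: dominant-term comparison — divide through by the highest power of u; every lower-order term dies and the dominant terms decide the limit. As a single quotient, the ∞/∞ shape would yield to repeated differentiation as well — the growth comparison gets there in one look.


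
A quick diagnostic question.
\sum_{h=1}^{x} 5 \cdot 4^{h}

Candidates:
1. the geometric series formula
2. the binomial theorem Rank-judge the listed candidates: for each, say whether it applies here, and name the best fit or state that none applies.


Best approach: the geometric series formula — consecutive terms stand in a fixed index-free ratio — the geometric sum formula closes it.
- the geometric series formula: yes, a natural case for it.
- the binomial theorem — the terms do not reassemble into a binomial power.


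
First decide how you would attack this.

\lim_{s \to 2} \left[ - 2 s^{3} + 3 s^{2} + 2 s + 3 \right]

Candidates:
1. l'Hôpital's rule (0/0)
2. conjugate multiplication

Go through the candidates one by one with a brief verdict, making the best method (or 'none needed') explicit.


Method: no special technique — the expression is continuous at 2 — substitute and evaluate; no indeterminate form appears.
- l'Hôpital's rule (0/0): substituting the point gives a finite value outright — there is no indeterminate clash to repair.
- conjugate multiplication — the conjugate move applies to radical differences, which this is not.


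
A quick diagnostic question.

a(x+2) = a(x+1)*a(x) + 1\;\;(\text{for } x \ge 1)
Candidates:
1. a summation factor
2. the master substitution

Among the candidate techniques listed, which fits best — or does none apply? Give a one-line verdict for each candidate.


Best approach: no special technique — the new term depends nonlinearly on the old ones, which disqualifies every superposition-based technique.
- a summation factor: no summation factor applies — the rule is not linear in the sequence values.
- the master substitution: with no divided-index recursive call, reindexing by powers of a base buys nothing.


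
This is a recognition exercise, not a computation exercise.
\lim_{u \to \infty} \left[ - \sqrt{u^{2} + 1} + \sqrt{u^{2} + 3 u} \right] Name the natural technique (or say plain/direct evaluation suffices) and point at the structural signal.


Best approach: conjugate multiplication — an infinity-minus-infinity difference with a surviving radical — multiply by the conjugate to cancel the divergence.


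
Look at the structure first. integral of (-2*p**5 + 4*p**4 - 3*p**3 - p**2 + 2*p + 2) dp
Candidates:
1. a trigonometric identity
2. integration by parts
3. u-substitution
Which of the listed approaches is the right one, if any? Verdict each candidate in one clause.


Best approach: no special technique — the integrand is a sum of constant multiples of powers of p — integrate term by term.
- a trigonometric identity — with no trigonometric functions present, identity rewriting has no target.
- integration by parts: splitting off a factor buys nothing — the integrand integrates directly without parts.
- u-substitution: no substitution does more than relabel what direct integration already handles.


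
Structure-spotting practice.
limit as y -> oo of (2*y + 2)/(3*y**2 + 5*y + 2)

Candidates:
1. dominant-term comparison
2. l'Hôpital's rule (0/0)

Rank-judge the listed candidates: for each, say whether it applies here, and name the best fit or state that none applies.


Technique: dominant-term comparison — at large y only the top-degree terms survive; compare the leading terms and the limit falls out.
- dominant-term comparison: a fit — the right tool for this form.
- l'Hôpital's rule (0/0) — no 0/0 form appears: written as one quotient, top and bottom both grow without bound, and the ratio is decided by their leading terms.


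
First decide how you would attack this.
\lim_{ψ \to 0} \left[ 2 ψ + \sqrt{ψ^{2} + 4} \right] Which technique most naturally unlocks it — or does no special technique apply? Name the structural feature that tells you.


Verdict: no special technique — the expression is continuous at the evaluation point — substitute directly; no indeterminate form appears.


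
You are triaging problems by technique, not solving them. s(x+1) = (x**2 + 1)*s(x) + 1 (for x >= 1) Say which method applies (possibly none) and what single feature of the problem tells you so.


Technique: a summation factor — normalize by the running product of x**2 + 1: the left side becomes a difference, and differences sum.


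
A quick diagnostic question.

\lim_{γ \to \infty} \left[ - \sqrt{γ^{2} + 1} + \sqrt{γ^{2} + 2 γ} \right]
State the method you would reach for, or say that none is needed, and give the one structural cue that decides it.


Diagnosis: conjugate multiplication — both pieces blow up but their difference is finite; the conjugate trick rationalizes \sqrt{γ^{2} + 2 γ} - \sqrt{γ^{2} + 1}.


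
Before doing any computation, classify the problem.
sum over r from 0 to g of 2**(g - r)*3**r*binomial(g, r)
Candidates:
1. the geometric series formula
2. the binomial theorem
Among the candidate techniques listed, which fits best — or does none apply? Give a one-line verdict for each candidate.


Technique: the binomial theorem — the binomial coefficients weight matched powers of 3 and 2, which is exactly the expansion of a binomial power.
- the geometric series formula — there is no constant term-to-term ratio.
- the binomial theorem: applicable, and directly so.


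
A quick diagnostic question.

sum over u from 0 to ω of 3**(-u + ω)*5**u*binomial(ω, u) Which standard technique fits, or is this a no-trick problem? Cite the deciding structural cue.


Diagnosis: the binomial theorem — the summand is term u of a binomial expansion in 5 and 3; the whole sum is a single power.


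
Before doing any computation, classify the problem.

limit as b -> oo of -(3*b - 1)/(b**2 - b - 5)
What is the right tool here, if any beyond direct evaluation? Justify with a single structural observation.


Best approach: dominant-term comparison — growth-rate triage: the leading powers of b decide the limit, everything else is noise. Differentiating the expression as a single quotient would eventually settle it as well; matching dominant growth settles it immediately.


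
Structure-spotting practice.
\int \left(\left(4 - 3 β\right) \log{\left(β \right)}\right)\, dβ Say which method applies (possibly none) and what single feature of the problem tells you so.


Method: integration by parts — \log{\left(β \right)} is the classic u in parts — its derivative is a plain reciprocal while 4 - 3 β absorbs the dv role.


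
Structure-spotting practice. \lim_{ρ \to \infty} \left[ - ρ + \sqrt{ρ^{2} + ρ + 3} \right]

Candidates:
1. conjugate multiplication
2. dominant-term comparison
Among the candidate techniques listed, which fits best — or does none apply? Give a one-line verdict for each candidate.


Diagnosis: conjugate multiplication — \sqrt{ρ^{2} + ρ + 3} and ρ both blow up, but their difference is tame once the conjugate rationalizes it.
- conjugate multiplication — a fit — the right tool for this form.
- dominant-term comparison: no dominant power emerges to decide the limit by degree comparison.


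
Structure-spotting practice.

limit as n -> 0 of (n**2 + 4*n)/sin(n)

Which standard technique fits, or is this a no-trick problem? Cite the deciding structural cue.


Best approach: l'Hôpital's rule (0/0) — substituting 0 gives 0 over 0; differentiate top and bottom once and re-evaluate. Known elementary limits would finish this too — the rule just bypasses the case analysis.


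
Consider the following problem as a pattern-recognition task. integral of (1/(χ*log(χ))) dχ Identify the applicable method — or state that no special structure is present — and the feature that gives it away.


Technique: u-substitution — structure check: outer function, inner expression log(χ), inner derivative as a factor — the classic u = log(χ) pattern.


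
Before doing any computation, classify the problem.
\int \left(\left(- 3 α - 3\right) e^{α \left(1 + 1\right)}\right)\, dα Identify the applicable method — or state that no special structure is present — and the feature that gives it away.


Diagnosis: integration by parts — a polynomial - 3 α - 3 against the kernel e^{α \left(1 + 1\right)} is the signature bounded-ladder case for integration by parts.


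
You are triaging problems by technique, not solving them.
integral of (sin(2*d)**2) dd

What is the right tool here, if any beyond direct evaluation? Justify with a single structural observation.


Verdict: a trigonometric identity — apply power reduction to sin(2*d)**2; each application halves the trigonometric degree.


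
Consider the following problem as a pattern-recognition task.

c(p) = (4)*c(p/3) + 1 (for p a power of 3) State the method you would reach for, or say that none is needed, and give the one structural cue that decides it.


Verdict: the master substitution — the recursive call is at index p/3 rather than a shift, a divide-and-conquer shape — substituting p = 3^m linearizes it.


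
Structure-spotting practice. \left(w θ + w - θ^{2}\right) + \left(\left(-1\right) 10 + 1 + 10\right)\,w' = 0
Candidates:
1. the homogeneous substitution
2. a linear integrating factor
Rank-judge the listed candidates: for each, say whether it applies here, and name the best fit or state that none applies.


Technique: a linear integrating factor — the unknown enters only to the first power against a nonzero forcing term — the integrating-factor template applies directly.
- the homogeneous substitution — the slope is not a function of the ratio of the variables alone.
- a linear integrating factor — a fit — the right tool for this form.


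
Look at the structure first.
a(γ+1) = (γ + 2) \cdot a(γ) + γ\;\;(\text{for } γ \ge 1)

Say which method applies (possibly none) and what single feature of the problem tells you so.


Technique: a summation factor — normalize by the running product of γ + 2: the left side becomes a difference, and differences sum.


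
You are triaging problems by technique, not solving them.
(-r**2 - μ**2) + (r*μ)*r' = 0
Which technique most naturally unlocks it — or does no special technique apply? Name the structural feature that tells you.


Best approach: the homogeneous substitution — the slope's numerator and denominator have matching total degree, so it depends only on r/μ and the ratio substitution collapses it. Rearranged, this also fits the Bernoulli template directly; the homogeneous substitution reads the structure without the rearrangement.


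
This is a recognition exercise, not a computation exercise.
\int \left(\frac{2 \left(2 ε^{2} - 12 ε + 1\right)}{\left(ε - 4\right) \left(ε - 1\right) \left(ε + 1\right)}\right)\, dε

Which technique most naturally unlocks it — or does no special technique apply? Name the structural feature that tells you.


Diagnosis: partial fractions — the bottom factors while the top stays lower-degree — split into simple fractions and integrate piece by piece.


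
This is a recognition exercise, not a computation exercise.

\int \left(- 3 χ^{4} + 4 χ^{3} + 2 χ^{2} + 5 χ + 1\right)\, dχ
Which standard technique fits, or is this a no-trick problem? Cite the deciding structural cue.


Technique: no special technique — the integrand is a sum of constant multiples of powers of χ — integrate term by term.


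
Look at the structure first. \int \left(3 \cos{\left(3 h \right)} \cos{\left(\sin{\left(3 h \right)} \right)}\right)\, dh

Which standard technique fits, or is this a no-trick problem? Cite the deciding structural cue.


Best approach: u-substitution — the only nontrivial dependence routes through \sin{\left(3 h \right)}, whose derivative supplies the leftover factor up to a constant multiple — u = \sin{\left(3 h \right)} flattens it.


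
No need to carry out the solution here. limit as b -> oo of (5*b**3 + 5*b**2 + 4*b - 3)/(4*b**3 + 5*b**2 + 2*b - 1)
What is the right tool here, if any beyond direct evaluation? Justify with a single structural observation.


Method: dominant-term comparison — divide by the highest power of b present: lower-order terms vanish and the dominant ratio remains. Differentiating the expression as a single quotient would eventually settle it as well; matching dominant growth settles it immediately.


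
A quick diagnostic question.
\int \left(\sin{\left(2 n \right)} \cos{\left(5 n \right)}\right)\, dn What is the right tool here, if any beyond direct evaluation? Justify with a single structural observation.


Diagnosis: a trigonometric identity — distinct frequencies under one product (\sin{\left(2 n \right)} \cos{\left(5 n \right)}): the product-to-sum identity is the systematic route to an integrable form.


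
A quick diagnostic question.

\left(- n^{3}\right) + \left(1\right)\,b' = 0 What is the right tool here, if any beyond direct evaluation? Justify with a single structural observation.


Diagnosis: no special technique — with b absent the equation is not coupled at all: direct integration in n.


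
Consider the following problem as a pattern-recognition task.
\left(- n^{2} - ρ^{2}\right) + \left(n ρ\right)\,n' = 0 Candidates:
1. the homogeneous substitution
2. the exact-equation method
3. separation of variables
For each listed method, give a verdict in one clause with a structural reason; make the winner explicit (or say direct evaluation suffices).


Method: the homogeneous substitution — the slope's numerator and denominator have matching total degree, so it depends only on n/ρ and the ratio substitution collapses it. A Bernoulli rewrite works here as the equation stands — the homogeneous substitution is the more immediate reading.
- the homogeneous substitution — a fit — the right tool for this form.
- the exact-equation method — the mixed-partials test fails on this split — it is not an exact differential as presented.
- separation of variables: the two dependences are entangled, not a clean product of one-variable pieces.


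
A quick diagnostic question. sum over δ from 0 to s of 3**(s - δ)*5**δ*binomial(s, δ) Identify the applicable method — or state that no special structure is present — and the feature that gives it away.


Diagnosis: the binomial theorem — binomial coefficients against complementary powers of 5 and 3: recognize the binomial expansion and resum.


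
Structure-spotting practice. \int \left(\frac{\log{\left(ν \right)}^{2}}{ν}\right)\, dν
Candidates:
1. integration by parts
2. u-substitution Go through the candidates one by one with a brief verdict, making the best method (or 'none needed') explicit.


Technique: u-substitution — collected, the integrand has one factor that is, up to a constant, the derivative of an inner expression the rest depends on — substitute for that inner expression.
- integration by parts — the nonconstant-polynomial-times-standard-kernel pattern (an exp, sine, cosine, or logarithm partner) is absent.
- u-substitution: applicable, and directly so.


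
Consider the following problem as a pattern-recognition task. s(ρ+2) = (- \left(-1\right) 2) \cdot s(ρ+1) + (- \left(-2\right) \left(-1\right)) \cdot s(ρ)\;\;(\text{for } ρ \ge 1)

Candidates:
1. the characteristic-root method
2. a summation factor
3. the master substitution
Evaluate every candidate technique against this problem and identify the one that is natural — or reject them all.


Verdict: the characteristic-root method — the recurrence is linear and homogeneous with constant coefficients, so the ansatz r^ρ turns it into a polynomial equation for r.
- the characteristic-root method — applicable, and directly so.
- a summation factor — a summation factor telescopes one-step recursions; this one carries higher-order memory.
- the master substitution — the recursion steps by a constant offset, so exponential reindexing is pointless.


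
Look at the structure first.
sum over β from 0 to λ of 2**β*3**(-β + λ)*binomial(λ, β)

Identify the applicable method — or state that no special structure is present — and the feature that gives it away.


Diagnosis: the binomial theorem — binomial(λ, β) weighting matched powers of 2 and 3 is the expanded form of (2 + 3)^λ — fold it back up.


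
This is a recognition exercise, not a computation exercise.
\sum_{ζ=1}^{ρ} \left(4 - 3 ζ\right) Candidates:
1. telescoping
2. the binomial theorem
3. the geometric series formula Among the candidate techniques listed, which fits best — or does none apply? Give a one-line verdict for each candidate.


Technique: no special technique — the sum is polynomial through and through; closed forms for each power of ζ finish it directly.
- telescoping — writing out consecutive terms as given produces no pairwise cancellation.
- the binomial theorem: no binomial coefficients pair with matched powers.
- the geometric series formula: the term-to-term ratio changes with the index, so the geometric formula cannot close it.


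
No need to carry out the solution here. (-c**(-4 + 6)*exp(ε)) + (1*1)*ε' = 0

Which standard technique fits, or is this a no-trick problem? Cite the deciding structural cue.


Verdict: separation of variables — the slope splits multiplicatively: c**(-4 + 6) carrying all c-dependence times exp(ε) carrying all ε-dependence — separate and integrate.


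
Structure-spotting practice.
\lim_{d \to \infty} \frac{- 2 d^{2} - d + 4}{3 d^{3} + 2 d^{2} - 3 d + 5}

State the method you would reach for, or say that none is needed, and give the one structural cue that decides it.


Verdict: dominant-term comparison — divide through by the highest power of d; every lower-order term dies and the dominant terms decide the limit. As a single quotient, the ∞/∞ shape would yield to repeated differentiation as well — the growth comparison gets there in one look.


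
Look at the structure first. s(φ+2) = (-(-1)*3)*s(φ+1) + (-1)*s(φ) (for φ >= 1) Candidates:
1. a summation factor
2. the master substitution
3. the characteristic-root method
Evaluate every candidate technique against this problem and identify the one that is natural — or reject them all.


Method: the characteristic-root method — the recurrence is linear and homogeneous with constant coefficients, so the ansatz r^φ turns it into a polynomial equation for r.
- a summation factor — a summation factor telescopes one-step recursions; this one carries higher-order memory.
- the master substitution: the recursion shifts the index rather than dividing it.
- the characteristic-root method — a fit — the right tool for this form.


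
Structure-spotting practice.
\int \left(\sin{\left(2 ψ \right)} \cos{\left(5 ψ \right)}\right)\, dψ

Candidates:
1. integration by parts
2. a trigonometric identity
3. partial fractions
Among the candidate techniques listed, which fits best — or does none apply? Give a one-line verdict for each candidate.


Diagnosis: a trigonometric identity — split \sin{\left(2 ψ \right)} \cos{\left(5 ψ \right)} with the angle-addition identities: the resulting sum integrates term by term.
- integration by parts — not the natural route: no polynomial-kernel product appears — a recursive parts reduction of the trigonometric product exists, but the identity rewrite is direct.
- a trigonometric identity — applies; the problem has the shape this method handles.
- partial fractions: the expression is not a ratio of polynomials that decomposes further.


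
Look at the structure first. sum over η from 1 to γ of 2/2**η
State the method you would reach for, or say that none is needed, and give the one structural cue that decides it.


Method: the geometric series formula — consecutive terms stand in a fixed index-free ratio — the geometric sum formula closes it.


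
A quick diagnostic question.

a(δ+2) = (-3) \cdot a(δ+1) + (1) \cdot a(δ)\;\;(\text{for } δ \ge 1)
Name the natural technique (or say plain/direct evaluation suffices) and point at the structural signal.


Best approach: the characteristic-root method — every coefficient is a fixed number and the forcing is zero — substitute r^δ and read off the root equation.


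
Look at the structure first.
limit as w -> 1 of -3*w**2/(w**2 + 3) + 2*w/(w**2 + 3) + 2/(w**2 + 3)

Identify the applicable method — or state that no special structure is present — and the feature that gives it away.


Diagnosis: no special technique — no zero denominators, no indeterminate clash at 1 — substitute and read off the value.


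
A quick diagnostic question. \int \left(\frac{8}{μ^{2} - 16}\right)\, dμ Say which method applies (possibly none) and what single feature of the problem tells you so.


Technique: partial fractions — with μ^{2} - 16 factorable and the degree on top strictly smaller, simple-fraction decomposition is immediate.


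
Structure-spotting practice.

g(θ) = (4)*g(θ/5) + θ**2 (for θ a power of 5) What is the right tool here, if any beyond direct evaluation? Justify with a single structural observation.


Verdict: the master substitution — the argument shrinks by the factor 5, so measure the index on a logarithmic scale and the recursion becomes a shift.


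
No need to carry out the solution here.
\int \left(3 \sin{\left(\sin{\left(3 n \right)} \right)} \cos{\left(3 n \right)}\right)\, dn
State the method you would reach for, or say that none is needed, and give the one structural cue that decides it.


Method: u-substitution — collected, the integrand has one factor that is, up to a constant, the derivative of an inner expression the rest depends on — substitute for that inner expression.


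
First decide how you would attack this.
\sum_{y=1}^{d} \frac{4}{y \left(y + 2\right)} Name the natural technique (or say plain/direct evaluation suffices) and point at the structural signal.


Diagnosis: telescoping — \frac{4}{y \left(y + 2\right)} is a collapsed telescope: expand it into simple fractions to see the cancellation.
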